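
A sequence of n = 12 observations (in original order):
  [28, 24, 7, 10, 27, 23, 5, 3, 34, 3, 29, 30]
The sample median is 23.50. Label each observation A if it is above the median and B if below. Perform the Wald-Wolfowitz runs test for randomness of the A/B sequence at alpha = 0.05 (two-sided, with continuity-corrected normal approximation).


Step 1: Compute median = 23.50; label A = above, B = below.
Labels in order: AABBABBBABAA  (n_A = 6, n_B = 6)
Step 2: Count runs R = 7.
Step 3: Under H0 (random ordering), E[R] = 2*n_A*n_B/(n_A+n_B) + 1 = 2*6*6/12 + 1 = 7.0000.
        Var[R] = 2*n_A*n_B*(2*n_A*n_B - n_A - n_B) / ((n_A+n_B)^2 * (n_A+n_B-1)) = 4320/1584 = 2.7273.
        SD[R] = 1.6514.
Step 4: R = E[R], so z = 0 with no continuity correction.
Step 5: Two-sided p-value via normal approximation = 2*(1 - Phi(|z|)) = 1.000000.
Step 6: alpha = 0.05. fail to reject H0.

R = 7, z = 0.0000, p = 1.000000, fail to reject H0.


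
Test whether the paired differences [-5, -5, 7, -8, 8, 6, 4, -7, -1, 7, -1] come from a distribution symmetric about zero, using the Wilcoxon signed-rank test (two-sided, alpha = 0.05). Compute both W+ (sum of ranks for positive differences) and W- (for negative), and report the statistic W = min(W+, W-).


Step 1: Drop any zero differences (none here) and take |d_i|.
|d| = [5, 5, 7, 8, 8, 6, 4, 7, 1, 7, 1]
Step 2: Midrank |d_i| (ties get averaged ranks).
ranks: |5|->4.5, |5|->4.5, |7|->8, |8|->10.5, |8|->10.5, |6|->6, |4|->3, |7|->8, |1|->1.5, |7|->8, |1|->1.5
Step 3: Attach original signs; sum ranks with positive sign and with negative sign.
W+ = 8 + 10.5 + 6 + 3 + 8 = 35.5
W- = 4.5 + 4.5 + 10.5 + 8 + 1.5 + 1.5 = 30.5
(Check: W+ + W- = 66 should equal n(n+1)/2 = 66.)
Step 4: Test statistic W = min(W+, W-) = 30.5.
Step 5: Ties in |d|, so use the tie-corrected normal approximation.
        E[W] = n(n+1)/4 = 11*12/4 = 33.
        Tie groups: |d|=1 (t=2), |d|=5 (t=2), |d|=7 (t=3), |d|=8 (t=2); sum(t^3 - t) = 42.
        Var[W] = n(n+1)(2n+1)/24 - sum(t^3-t)/48 = 3036/24 - 42/48 = 125.625.
        z = (W - E[W]) / sqrt(Var[W]) = (30.5 - 33) / 11.2083 = -0.2230.
        Two-sided p = 2*Phi(z) = 0.823497.
Step 6: alpha = 0.05. fail to reject H0.

W+ = 35.5, W- = 30.5, W = min = 30.5, p = 0.823497, fail to reject H0.


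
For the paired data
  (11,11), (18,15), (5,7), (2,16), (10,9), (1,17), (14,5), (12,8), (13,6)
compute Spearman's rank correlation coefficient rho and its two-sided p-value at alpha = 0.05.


Step 1: Rank x and y separately (midranks; no ties here).
rank(x): 11->5, 18->9, 5->3, 2->2, 10->4, 1->1, 14->8, 12->6, 13->7
rank(y): 11->6, 15->7, 7->3, 16->8, 9->5, 17->9, 5->1, 8->4, 6->2
Step 2: d_i = R_x(i) - R_y(i); compute d_i^2.
  (5-6)^2=1, (9-7)^2=4, (3-3)^2=0, (2-8)^2=36, (4-5)^2=1, (1-9)^2=64, (8-1)^2=49, (6-4)^2=4, (7-2)^2=25
sum(d^2) = 184.
Step 3: rho = 1 - 6*184 / (9*(9^2 - 1)) = 1 - 1104/720 = -0.533333.
Step 4: Under H0, t = rho * sqrt((n-2)/(1-rho^2)) = -1.6681 ~ t(7).
Step 5: Two-sided p-value from the t-distribution with 7 df = 0.139227.
Step 6: alpha = 0.05. fail to reject H0.

rho = -0.5333, p = 0.139227, fail to reject H0 at alpha = 0.05.


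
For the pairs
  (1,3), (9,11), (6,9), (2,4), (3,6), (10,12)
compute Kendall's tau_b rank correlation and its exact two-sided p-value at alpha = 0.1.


Step 1: Enumerate the 15 unordered pairs (i,j) with i<j and classify each by sign(x_j-x_i) * sign(y_j-y_i).
  (1,2):dx=+8,dy=+8->C; (1,3):dx=+5,dy=+6->C; (1,4):dx=+1,dy=+1->C; (1,5):dx=+2,dy=+3->C
  (1,6):dx=+9,dy=+9->C; (2,3):dx=-3,dy=-2->C; (2,4):dx=-7,dy=-7->C; (2,5):dx=-6,dy=-5->C
  (2,6):dx=+1,dy=+1->C; (3,4):dx=-4,dy=-5->C; (3,5):dx=-3,dy=-3->C; (3,6):dx=+4,dy=+3->C
  (4,5):dx=+1,dy=+2->C; (4,6):dx=+8,dy=+8->C; (5,6):dx=+7,dy=+6->C
Step 2: C = 15, D = 0, total pairs = 15.
Step 3: tau = (C - D)/(n(n-1)/2) = (15 - 0)/15 = 1.000000.
Step 4: Exact two-sided p-value (enumerate n! = 720 permutations of y under H0): p = 0.002778.
Step 5: alpha = 0.1. reject H0.

tau_b = 1.0000 (C=15, D=0), p = 0.002778, reject H0.


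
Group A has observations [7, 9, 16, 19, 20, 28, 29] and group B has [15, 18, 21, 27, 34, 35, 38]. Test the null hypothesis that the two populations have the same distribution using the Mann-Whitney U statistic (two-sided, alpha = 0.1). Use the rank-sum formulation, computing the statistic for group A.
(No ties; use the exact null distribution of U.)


Step 1: Combine and sort all 14 observations; assign midranks.
sorted (value, group): (7,X), (9,X), (15,Y), (16,X), (18,Y), (19,X), (20,X), (21,Y), (27,Y), (28,X), (29,X), (34,Y), (35,Y), (38,Y)
ranks: 7->1, 9->2, 15->3, 16->4, 18->5, 19->6, 20->7, 21->8, 27->9, 28->10, 29->11, 34->12, 35->13, 38->14
Step 2: Rank sum for X: R1 = 1 + 2 + 4 + 6 + 7 + 10 + 11 = 41.
Step 3: U_X = R1 - n1(n1+1)/2 = 41 - 7*8/2 = 41 - 28 = 13.
       U_Y = n1*n2 - U_X = 49 - 13 = 36.
Step 4: No ties, so the exact null distribution of U (based on enumerating the C(14,7) = 3432 equally likely rank assignments) gives the two-sided p-value.
Step 5: p-value = 0.164918; compare to alpha = 0.1. fail to reject H0.

U_X = 13, p = 0.164918, fail to reject H0 at alpha = 0.1.


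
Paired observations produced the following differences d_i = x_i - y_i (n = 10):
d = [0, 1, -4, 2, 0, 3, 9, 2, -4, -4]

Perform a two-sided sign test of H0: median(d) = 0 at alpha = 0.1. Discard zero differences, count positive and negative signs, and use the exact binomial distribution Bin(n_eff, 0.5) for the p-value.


Step 1: Discard zero differences. Original n = 10; n_eff = number of nonzero differences = 8.
Nonzero differences (with sign): +1, -4, +2, +3, +9, +2, -4, -4
Step 2: Count signs: positive = 5, negative = 3.
Step 3: Under H0: P(positive) = 0.5, so the number of positives S ~ Bin(8, 0.5).
Step 4: Two-sided exact p-value = sum of Bin(8,0.5) probabilities at or below the observed probability = 0.726562.
Step 5: alpha = 0.1. fail to reject H0.

n_eff = 8, pos = 5, neg = 3, p = 0.726562, fail to reject H0.


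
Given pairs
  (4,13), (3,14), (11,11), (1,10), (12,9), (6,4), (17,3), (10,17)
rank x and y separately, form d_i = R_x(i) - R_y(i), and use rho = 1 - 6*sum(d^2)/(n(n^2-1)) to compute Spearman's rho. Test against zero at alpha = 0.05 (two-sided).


Step 1: Rank x and y separately (midranks; no ties here).
rank(x): 4->3, 3->2, 11->6, 1->1, 12->7, 6->4, 17->8, 10->5
rank(y): 13->6, 14->7, 11->5, 10->4, 9->3, 4->2, 3->1, 17->8
Step 2: d_i = R_x(i) - R_y(i); compute d_i^2.
  (3-6)^2=9, (2-7)^2=25, (6-5)^2=1, (1-4)^2=9, (7-3)^2=16, (4-2)^2=4, (8-1)^2=49, (5-8)^2=9
sum(d^2) = 122.
Step 3: rho = 1 - 6*122 / (8*(8^2 - 1)) = 1 - 732/504 = -0.452381.
Step 4: Under H0, t = rho * sqrt((n-2)/(1-rho^2)) = -1.2425 ~ t(6).
Step 5: Two-sided p-value from the t-distribution with 6 df = 0.260405.
Step 6: alpha = 0.05. fail to reject H0.

rho = -0.4524, p = 0.260405, fail to reject H0 at alpha = 0.05.


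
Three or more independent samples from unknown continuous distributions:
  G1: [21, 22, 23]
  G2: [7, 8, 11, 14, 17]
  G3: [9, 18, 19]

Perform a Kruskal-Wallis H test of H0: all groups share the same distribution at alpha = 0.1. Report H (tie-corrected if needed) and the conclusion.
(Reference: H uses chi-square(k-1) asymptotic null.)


Step 1: Combine all N = 11 observations and assign midranks.
sorted (value, group, rank): (7,G2,1), (8,G2,2), (9,G3,3), (11,G2,4), (14,G2,5), (17,G2,6), (18,G3,7), (19,G3,8), (21,G1,9), (22,G1,10), (23,G1,11)
Step 2: Sum ranks within each group.
R_1 = 30 (n_1 = 3)
R_2 = 18 (n_2 = 5)
R_3 = 18 (n_3 = 3)
Step 3: H = 12/(N(N+1)) * sum(R_i^2/n_i) - 3(N+1)
     = 12/(11*12) * (30^2/3 + 18^2/5 + 18^2/3) - 3*12
     = 0.090909 * 472.8 - 36
     = 6.981818.
Step 4: No ties, so H is used without correction.
Step 5: Under H0, H ~ chi^2(2); p-value = 0.030473.
Step 6: alpha = 0.1. reject H0.

H = 6.9818, df = 2, p = 0.030473, reject H0.


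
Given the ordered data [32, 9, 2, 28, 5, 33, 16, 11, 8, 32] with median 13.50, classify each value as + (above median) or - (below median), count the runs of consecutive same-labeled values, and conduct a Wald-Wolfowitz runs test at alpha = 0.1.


Step 1: Compute median = 13.50; label A = above, B = below.
Labels in order: ABBABAABBA  (n_A = 5, n_B = 5)
Step 2: Count runs R = 7.
Step 3: Under H0 (random ordering), E[R] = 2*n_A*n_B/(n_A+n_B) + 1 = 2*5*5/10 + 1 = 6.0000.
        Var[R] = 2*n_A*n_B*(2*n_A*n_B - n_A - n_B) / ((n_A+n_B)^2 * (n_A+n_B-1)) = 2000/900 = 2.2222.
        SD[R] = 1.4907.
Step 4: Continuity-corrected z = (R - 0.5 - E[R]) / SD[R] = (7 - 0.5 - 6.0000) / 1.4907 = 0.3354.
Step 5: Two-sided p-value via normal approximation = 2*(1 - Phi(|z|)) = 0.737316.
Step 6: alpha = 0.1. fail to reject H0.

R = 7, z = 0.3354, p = 0.737316, fail to reject H0.


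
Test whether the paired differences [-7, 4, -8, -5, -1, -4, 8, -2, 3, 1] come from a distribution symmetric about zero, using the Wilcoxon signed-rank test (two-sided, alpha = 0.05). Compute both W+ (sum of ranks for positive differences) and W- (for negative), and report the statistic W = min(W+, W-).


Step 1: Drop any zero differences (none here) and take |d_i|.
|d| = [7, 4, 8, 5, 1, 4, 8, 2, 3, 1]
Step 2: Midrank |d_i| (ties get averaged ranks).
ranks: |7|->8, |4|->5.5, |8|->9.5, |5|->7, |1|->1.5, |4|->5.5, |8|->9.5, |2|->3, |3|->4, |1|->1.5
Step 3: Attach original signs; sum ranks with positive sign and with negative sign.
W+ = 5.5 + 9.5 + 4 + 1.5 = 20.5
W- = 8 + 9.5 + 7 + 1.5 + 5.5 + 3 = 34.5
(Check: W+ + W- = 55 should equal n(n+1)/2 = 55.)
Step 4: Test statistic W = min(W+, W-) = 20.5.
Step 5: Ties in |d|, so use the tie-corrected normal approximation.
        E[W] = n(n+1)/4 = 10*11/4 = 27.5.
        Tie groups: |d|=1 (t=2), |d|=4 (t=2), |d|=8 (t=2); sum(t^3 - t) = 18.
        Var[W] = n(n+1)(2n+1)/24 - sum(t^3-t)/48 = 2310/24 - 18/48 = 95.875.
        z = (W - E[W]) / sqrt(Var[W]) = (20.5 - 27.5) / 9.7916 = -0.7149.
        Two-sided p = 2*Phi(z) = 0.474671.
Step 6: alpha = 0.05. fail to reject H0.

W+ = 20.5, W- = 34.5, W = min = 20.5, p = 0.474671, fail to reject H0.


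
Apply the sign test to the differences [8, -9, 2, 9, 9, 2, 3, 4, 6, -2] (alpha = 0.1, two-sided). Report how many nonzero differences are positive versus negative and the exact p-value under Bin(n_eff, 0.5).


Step 1: Discard zero differences. Original n = 10; n_eff = number of nonzero differences = 10.
Nonzero differences (with sign): +8, -9, +2, +9, +9, +2, +3, +4, +6, -2
Step 2: Count signs: positive = 8, negative = 2.
Step 3: Under H0: P(positive) = 0.5, so the number of positives S ~ Bin(10, 0.5).
Step 4: Two-sided exact p-value = sum of Bin(10,0.5) probabilities at or below the observed probability = 0.109375.
Step 5: alpha = 0.1. fail to reject H0.

n_eff = 10, pos = 8, neg = 2, p = 0.109375, fail to reject H0.


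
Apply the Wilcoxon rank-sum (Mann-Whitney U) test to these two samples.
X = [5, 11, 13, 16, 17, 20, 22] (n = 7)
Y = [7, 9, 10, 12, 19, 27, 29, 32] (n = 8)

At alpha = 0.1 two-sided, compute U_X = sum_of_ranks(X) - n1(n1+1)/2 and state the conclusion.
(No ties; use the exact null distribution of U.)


Step 1: Combine and sort all 15 observations; assign midranks.
sorted (value, group): (5,X), (7,Y), (9,Y), (10,Y), (11,X), (12,Y), (13,X), (16,X), (17,X), (19,Y), (20,X), (22,X), (27,Y), (29,Y), (32,Y)
ranks: 5->1, 7->2, 9->3, 10->4, 11->5, 12->6, 13->7, 16->8, 17->9, 19->10, 20->11, 22->12, 27->13, 29->14, 32->15
Step 2: Rank sum for X: R1 = 1 + 5 + 7 + 8 + 9 + 11 + 12 = 53.
Step 3: U_X = R1 - n1(n1+1)/2 = 53 - 7*8/2 = 53 - 28 = 25.
       U_Y = n1*n2 - U_X = 56 - 25 = 31.
Step 4: No ties, so the exact null distribution of U (based on enumerating the C(15,7) = 6435 equally likely rank assignments) gives the two-sided p-value.
Step 5: p-value = 0.778866; compare to alpha = 0.1. fail to reject H0.

U_X = 25, p = 0.778866, fail to reject H0 at alpha = 0.1.


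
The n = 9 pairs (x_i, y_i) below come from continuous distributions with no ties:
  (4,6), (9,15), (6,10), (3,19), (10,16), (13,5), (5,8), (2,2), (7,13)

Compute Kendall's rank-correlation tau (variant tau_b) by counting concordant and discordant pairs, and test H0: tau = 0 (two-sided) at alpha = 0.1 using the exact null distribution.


Step 1: Enumerate the 36 unordered pairs (i,j) with i<j and classify each by sign(x_j-x_i) * sign(y_j-y_i).
  (1,2):dx=+5,dy=+9->C; (1,3):dx=+2,dy=+4->C; (1,4):dx=-1,dy=+13->D; (1,5):dx=+6,dy=+10->C
  (1,6):dx=+9,dy=-1->D; (1,7):dx=+1,dy=+2->C; (1,8):dx=-2,dy=-4->C; (1,9):dx=+3,dy=+7->C
  (2,3):dx=-3,dy=-5->C; (2,4):dx=-6,dy=+4->D; (2,5):dx=+1,dy=+1->C; (2,6):dx=+4,dy=-10->D
  (2,7):dx=-4,dy=-7->C; (2,8):dx=-7,dy=-13->C; (2,9):dx=-2,dy=-2->C; (3,4):dx=-3,dy=+9->D
  (3,5):dx=+4,dy=+6->C; (3,6):dx=+7,dy=-5->D; (3,7):dx=-1,dy=-2->C; (3,8):dx=-4,dy=-8->C
  (3,9):dx=+1,dy=+3->C; (4,5):dx=+7,dy=-3->D; (4,6):dx=+10,dy=-14->D; (4,7):dx=+2,dy=-11->D
  (4,8):dx=-1,dy=-17->C; (4,9):dx=+4,dy=-6->D; (5,6):dx=+3,dy=-11->D; (5,7):dx=-5,dy=-8->C
  (5,8):dx=-8,dy=-14->C; (5,9):dx=-3,dy=-3->C; (6,7):dx=-8,dy=+3->D; (6,8):dx=-11,dy=-3->C
  (6,9):dx=-6,dy=+8->D; (7,8):dx=-3,dy=-6->C; (7,9):dx=+2,dy=+5->C; (8,9):dx=+5,dy=+11->C
Step 2: C = 23, D = 13, total pairs = 36.
Step 3: tau = (C - D)/(n(n-1)/2) = (23 - 13)/36 = 0.277778.
Step 4: Exact two-sided p-value (enumerate n! = 362880 permutations of y under H0): p = 0.358488.
Step 5: alpha = 0.1. fail to reject H0.

tau_b = 0.2778 (C=23, D=13), p = 0.358488, fail to reject H0.


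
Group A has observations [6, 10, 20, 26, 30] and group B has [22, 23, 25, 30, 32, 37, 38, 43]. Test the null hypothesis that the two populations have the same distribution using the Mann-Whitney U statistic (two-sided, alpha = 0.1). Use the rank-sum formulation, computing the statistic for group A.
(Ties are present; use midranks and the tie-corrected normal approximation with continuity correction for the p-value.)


Step 1: Combine and sort all 13 observations; assign midranks.
sorted (value, group): (6,X), (10,X), (20,X), (22,Y), (23,Y), (25,Y), (26,X), (30,X), (30,Y), (32,Y), (37,Y), (38,Y), (43,Y)
ranks: 6->1, 10->2, 20->3, 22->4, 23->5, 25->6, 26->7, 30->8.5, 30->8.5, 32->10, 37->11, 38->12, 43->13
Step 2: Rank sum for X: R1 = 1 + 2 + 3 + 7 + 8.5 = 21.5.
Step 3: U_X = R1 - n1(n1+1)/2 = 21.5 - 5*6/2 = 21.5 - 15 = 6.5.
       U_Y = n1*n2 - U_X = 40 - 6.5 = 33.5.
Step 4: Ties are present, so use the tie-corrected normal approximation (with continuity correction) for the p-value.
Step 5: p-value = 0.056699; compare to alpha = 0.1. reject H0.

U_X = 6.5, p = 0.056699, reject H0 at alpha = 0.1.


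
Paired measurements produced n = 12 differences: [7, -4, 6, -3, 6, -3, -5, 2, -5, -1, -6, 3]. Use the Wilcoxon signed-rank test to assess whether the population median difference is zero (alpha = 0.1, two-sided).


Step 1: Drop any zero differences (none here) and take |d_i|.
|d| = [7, 4, 6, 3, 6, 3, 5, 2, 5, 1, 6, 3]
Step 2: Midrank |d_i| (ties get averaged ranks).
ranks: |7|->12, |4|->6, |6|->10, |3|->4, |6|->10, |3|->4, |5|->7.5, |2|->2, |5|->7.5, |1|->1, |6|->10, |3|->4
Step 3: Attach original signs; sum ranks with positive sign and with negative sign.
W+ = 12 + 10 + 10 + 2 + 4 = 38
W- = 6 + 4 + 4 + 7.5 + 7.5 + 1 + 10 = 40
(Check: W+ + W- = 78 should equal n(n+1)/2 = 78.)
Step 4: Test statistic W = min(W+, W-) = 38.
Step 5: Ties in |d|, so use the tie-corrected normal approximation.
        E[W] = n(n+1)/4 = 12*13/4 = 39.
        Tie groups: |d|=3 (t=3), |d|=5 (t=2), |d|=6 (t=3); sum(t^3 - t) = 54.
        Var[W] = n(n+1)(2n+1)/24 - sum(t^3-t)/48 = 3900/24 - 54/48 = 161.375.
        z = (W - E[W]) / sqrt(Var[W]) = (38 - 39) / 12.7033 = -0.0787.
        Two-sided p = 2*Phi(z) = 0.937256.
Step 6: alpha = 0.1. fail to reject H0.

W+ = 38, W- = 40, W = min = 38, p = 0.937256, fail to reject H0.


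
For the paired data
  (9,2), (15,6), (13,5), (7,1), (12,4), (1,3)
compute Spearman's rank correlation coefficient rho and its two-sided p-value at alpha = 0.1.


Step 1: Rank x and y separately (midranks; no ties here).
rank(x): 9->3, 15->6, 13->5, 7->2, 12->4, 1->1
rank(y): 2->2, 6->6, 5->5, 1->1, 4->4, 3->3
Step 2: d_i = R_x(i) - R_y(i); compute d_i^2.
  (3-2)^2=1, (6-6)^2=0, (5-5)^2=0, (2-1)^2=1, (4-4)^2=0, (1-3)^2=4
sum(d^2) = 6.
Step 3: rho = 1 - 6*6 / (6*(6^2 - 1)) = 1 - 36/210 = 0.828571.
Step 4: Under H0, t = rho * sqrt((n-2)/(1-rho^2)) = 2.9598 ~ t(4).
Step 5: Two-sided p-value from the t-distribution with 4 df = 0.041563.
Step 6: alpha = 0.1. reject H0.

rho = 0.8286, p = 0.041563, reject H0 at alpha = 0.1.


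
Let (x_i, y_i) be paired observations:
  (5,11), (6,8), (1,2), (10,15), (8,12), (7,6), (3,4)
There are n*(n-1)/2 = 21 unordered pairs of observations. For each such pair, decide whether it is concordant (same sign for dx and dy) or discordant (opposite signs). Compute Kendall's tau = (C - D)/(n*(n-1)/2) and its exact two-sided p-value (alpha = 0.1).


Step 1: Enumerate the 21 unordered pairs (i,j) with i<j and classify each by sign(x_j-x_i) * sign(y_j-y_i).
  (1,2):dx=+1,dy=-3->D; (1,3):dx=-4,dy=-9->C; (1,4):dx=+5,dy=+4->C; (1,5):dx=+3,dy=+1->C
  (1,6):dx=+2,dy=-5->D; (1,7):dx=-2,dy=-7->C; (2,3):dx=-5,dy=-6->C; (2,4):dx=+4,dy=+7->C
  (2,5):dx=+2,dy=+4->C; (2,6):dx=+1,dy=-2->D; (2,7):dx=-3,dy=-4->C; (3,4):dx=+9,dy=+13->C
  (3,5):dx=+7,dy=+10->C; (3,6):dx=+6,dy=+4->C; (3,7):dx=+2,dy=+2->C; (4,5):dx=-2,dy=-3->C
  (4,6):dx=-3,dy=-9->C; (4,7):dx=-7,dy=-11->C; (5,6):dx=-1,dy=-6->C; (5,7):dx=-5,dy=-8->C
  (6,7):dx=-4,dy=-2->C
Step 2: C = 18, D = 3, total pairs = 21.
Step 3: tau = (C - D)/(n(n-1)/2) = (18 - 3)/21 = 0.714286.
Step 4: Exact two-sided p-value (enumerate n! = 5040 permutations of y under H0): p = 0.030159.
Step 5: alpha = 0.1. reject H0.

tau_b = 0.7143 (C=18, D=3), p = 0.030159, reject H0.


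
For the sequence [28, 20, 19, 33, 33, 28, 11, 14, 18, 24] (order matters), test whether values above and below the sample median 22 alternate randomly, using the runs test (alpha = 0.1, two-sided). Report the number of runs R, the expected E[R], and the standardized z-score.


Step 1: Compute median = 22; label A = above, B = below.
Labels in order: ABBAAABBBA  (n_A = 5, n_B = 5)
Step 2: Count runs R = 5.
Step 3: Under H0 (random ordering), E[R] = 2*n_A*n_B/(n_A+n_B) + 1 = 2*5*5/10 + 1 = 6.0000.
        Var[R] = 2*n_A*n_B*(2*n_A*n_B - n_A - n_B) / ((n_A+n_B)^2 * (n_A+n_B-1)) = 2000/900 = 2.2222.
        SD[R] = 1.4907.
Step 4: Continuity-corrected z = (R + 0.5 - E[R]) / SD[R] = (5 + 0.5 - 6.0000) / 1.4907 = -0.3354.
Step 5: Two-sided p-value via normal approximation = 2*(1 - Phi(|z|)) = 0.737316.
Step 6: alpha = 0.1. fail to reject H0.

R = 5, z = -0.3354, p = 0.737316, fail to reject H0.


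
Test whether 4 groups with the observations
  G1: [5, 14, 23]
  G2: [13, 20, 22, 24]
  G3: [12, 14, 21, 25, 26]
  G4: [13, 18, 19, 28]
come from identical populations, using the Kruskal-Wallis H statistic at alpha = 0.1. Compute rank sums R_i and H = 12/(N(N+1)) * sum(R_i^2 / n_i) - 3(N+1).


Step 1: Combine all N = 16 observations and assign midranks.
sorted (value, group, rank): (5,G1,1), (12,G3,2), (13,G2,3.5), (13,G4,3.5), (14,G1,5.5), (14,G3,5.5), (18,G4,7), (19,G4,8), (20,G2,9), (21,G3,10), (22,G2,11), (23,G1,12), (24,G2,13), (25,G3,14), (26,G3,15), (28,G4,16)
Step 2: Sum ranks within each group.
R_1 = 18.5 (n_1 = 3)
R_2 = 36.5 (n_2 = 4)
R_3 = 46.5 (n_3 = 5)
R_4 = 34.5 (n_4 = 4)
Step 3: H = 12/(N(N+1)) * sum(R_i^2/n_i) - 3(N+1)
     = 12/(16*17) * (18.5^2/3 + 36.5^2/4 + 46.5^2/5 + 34.5^2/4) - 3*17
     = 0.044118 * 1177.16 - 51
     = 0.933456.
Step 4: Ties present; correction factor C = 1 - 12/(16^3 - 16) = 0.997059. Corrected H = 0.933456 / 0.997059 = 0.936209.
Step 5: Under H0, H ~ chi^2(3); p-value = 0.816682.
Step 6: alpha = 0.1. fail to reject H0.

H = 0.9362, df = 3, p = 0.816682, fail to reject H0.


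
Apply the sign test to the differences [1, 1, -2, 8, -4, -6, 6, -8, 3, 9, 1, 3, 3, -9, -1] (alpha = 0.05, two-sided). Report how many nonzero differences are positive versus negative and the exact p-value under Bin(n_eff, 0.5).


Step 1: Discard zero differences. Original n = 15; n_eff = number of nonzero differences = 15.
Nonzero differences (with sign): +1, +1, -2, +8, -4, -6, +6, -8, +3, +9, +1, +3, +3, -9, -1
Step 2: Count signs: positive = 9, negative = 6.
Step 3: Under H0: P(positive) = 0.5, so the number of positives S ~ Bin(15, 0.5).
Step 4: Two-sided exact p-value = sum of Bin(15,0.5) probabilities at or below the observed probability = 0.607239.
Step 5: alpha = 0.05. fail to reject H0.

n_eff = 15, pos = 9, neg = 6, p = 0.607239, fail to reject H0.


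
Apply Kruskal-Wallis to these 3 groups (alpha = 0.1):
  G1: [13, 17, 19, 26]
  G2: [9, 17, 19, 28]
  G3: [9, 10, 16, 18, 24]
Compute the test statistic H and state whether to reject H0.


Step 1: Combine all N = 13 observations and assign midranks.
sorted (value, group, rank): (9,G2,1.5), (9,G3,1.5), (10,G3,3), (13,G1,4), (16,G3,5), (17,G1,6.5), (17,G2,6.5), (18,G3,8), (19,G1,9.5), (19,G2,9.5), (24,G3,11), (26,G1,12), (28,G2,13)
Step 2: Sum ranks within each group.
R_1 = 32 (n_1 = 4)
R_2 = 30.5 (n_2 = 4)
R_3 = 28.5 (n_3 = 5)
Step 3: H = 12/(N(N+1)) * sum(R_i^2/n_i) - 3(N+1)
     = 12/(13*14) * (32^2/4 + 30.5^2/4 + 28.5^2/5) - 3*14
     = 0.065934 * 651.013 - 42
     = 0.923901.
Step 4: Ties present; correction factor C = 1 - 18/(13^3 - 13) = 0.991758. Corrected H = 0.923901 / 0.991758 = 0.931579.
Step 5: Under H0, H ~ chi^2(2); p-value = 0.627639.
Step 6: alpha = 0.1. fail to reject H0.

H = 0.9316, df = 2, p = 0.627639, fail to reject H0.


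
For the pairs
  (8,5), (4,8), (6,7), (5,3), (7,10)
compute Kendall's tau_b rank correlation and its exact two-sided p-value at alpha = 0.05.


Step 1: Enumerate the 10 unordered pairs (i,j) with i<j and classify each by sign(x_j-x_i) * sign(y_j-y_i).
  (1,2):dx=-4,dy=+3->D; (1,3):dx=-2,dy=+2->D; (1,4):dx=-3,dy=-2->C; (1,5):dx=-1,dy=+5->D
  (2,3):dx=+2,dy=-1->D; (2,4):dx=+1,dy=-5->D; (2,5):dx=+3,dy=+2->C; (3,4):dx=-1,dy=-4->C
  (3,5):dx=+1,dy=+3->C; (4,5):dx=+2,dy=+7->C
Step 2: C = 5, D = 5, total pairs = 10.
Step 3: tau = (C - D)/(n(n-1)/2) = (5 - 5)/10 = 0.000000.
Step 4: Exact two-sided p-value (enumerate n! = 120 permutations of y under H0): p = 1.000000.
Step 5: alpha = 0.05. fail to reject H0.

tau_b = 0.0000 (C=5, D=5), p = 1.000000, fail to reject H0.


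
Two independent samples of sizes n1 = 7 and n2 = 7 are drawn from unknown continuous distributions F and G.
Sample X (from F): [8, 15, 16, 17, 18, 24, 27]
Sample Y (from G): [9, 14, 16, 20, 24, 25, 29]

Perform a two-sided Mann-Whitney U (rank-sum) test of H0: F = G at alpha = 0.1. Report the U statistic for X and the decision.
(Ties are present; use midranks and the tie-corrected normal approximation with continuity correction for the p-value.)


Step 1: Combine and sort all 14 observations; assign midranks.
sorted (value, group): (8,X), (9,Y), (14,Y), (15,X), (16,X), (16,Y), (17,X), (18,X), (20,Y), (24,X), (24,Y), (25,Y), (27,X), (29,Y)
ranks: 8->1, 9->2, 14->3, 15->4, 16->5.5, 16->5.5, 17->7, 18->8, 20->9, 24->10.5, 24->10.5, 25->12, 27->13, 29->14
Step 2: Rank sum for X: R1 = 1 + 4 + 5.5 + 7 + 8 + 10.5 + 13 = 49.
Step 3: U_X = R1 - n1(n1+1)/2 = 49 - 7*8/2 = 49 - 28 = 21.
       U_Y = n1*n2 - U_X = 49 - 21 = 28.
Step 4: Ties are present, so use the tie-corrected normal approximation (with continuity correction) for the p-value.
Step 5: p-value = 0.700852; compare to alpha = 0.1. fail to reject H0.

U_X = 21, p = 0.700852, fail to reject H0 at alpha = 0.1.


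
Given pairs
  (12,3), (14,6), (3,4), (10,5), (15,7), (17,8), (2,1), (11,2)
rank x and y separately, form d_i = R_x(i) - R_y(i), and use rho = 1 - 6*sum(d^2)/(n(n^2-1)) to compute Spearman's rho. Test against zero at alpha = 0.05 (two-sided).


Step 1: Rank x and y separately (midranks; no ties here).
rank(x): 12->5, 14->6, 3->2, 10->3, 15->7, 17->8, 2->1, 11->4
rank(y): 3->3, 6->6, 4->4, 5->5, 7->7, 8->8, 1->1, 2->2
Step 2: d_i = R_x(i) - R_y(i); compute d_i^2.
  (5-3)^2=4, (6-6)^2=0, (2-4)^2=4, (3-5)^2=4, (7-7)^2=0, (8-8)^2=0, (1-1)^2=0, (4-2)^2=4
sum(d^2) = 16.
Step 3: rho = 1 - 6*16 / (8*(8^2 - 1)) = 1 - 96/504 = 0.809524.
Step 4: Under H0, t = rho * sqrt((n-2)/(1-rho^2)) = 3.3776 ~ t(6).
Step 5: Two-sided p-value from the t-distribution with 6 df = 0.014903.
Step 6: alpha = 0.05. reject H0.

rho = 0.8095, p = 0.014903, reject H0 at alpha = 0.05.


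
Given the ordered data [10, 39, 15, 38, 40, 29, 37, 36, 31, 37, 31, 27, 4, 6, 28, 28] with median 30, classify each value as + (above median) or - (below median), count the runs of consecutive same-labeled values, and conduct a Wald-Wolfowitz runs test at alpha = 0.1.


Step 1: Compute median = 30; label A = above, B = below.
Labels in order: BABAABAAAAABBBBB  (n_A = 8, n_B = 8)
Step 2: Count runs R = 7.
Step 3: Under H0 (random ordering), E[R] = 2*n_A*n_B/(n_A+n_B) + 1 = 2*8*8/16 + 1 = 9.0000.
        Var[R] = 2*n_A*n_B*(2*n_A*n_B - n_A - n_B) / ((n_A+n_B)^2 * (n_A+n_B-1)) = 14336/3840 = 3.7333.
        SD[R] = 1.9322.
Step 4: Continuity-corrected z = (R + 0.5 - E[R]) / SD[R] = (7 + 0.5 - 9.0000) / 1.9322 = -0.7763.
Step 5: Two-sided p-value via normal approximation = 2*(1 - Phi(|z|)) = 0.437558.
Step 6: alpha = 0.1. fail to reject H0.

R = 7, z = -0.7763, p = 0.437558, fail to reject H0.


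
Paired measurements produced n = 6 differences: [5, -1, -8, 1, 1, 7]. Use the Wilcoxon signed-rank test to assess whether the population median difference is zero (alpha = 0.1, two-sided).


Step 1: Drop any zero differences (none here) and take |d_i|.
|d| = [5, 1, 8, 1, 1, 7]
Step 2: Midrank |d_i| (ties get averaged ranks).
ranks: |5|->4, |1|->2, |8|->6, |1|->2, |1|->2, |7|->5
Step 3: Attach original signs; sum ranks with positive sign and with negative sign.
W+ = 4 + 2 + 2 + 5 = 13
W- = 2 + 6 = 8
(Check: W+ + W- = 21 should equal n(n+1)/2 = 21.)
Step 4: Test statistic W = min(W+, W-) = 8.
Step 5: Ties in |d|, so use the tie-corrected normal approximation.
        E[W] = n(n+1)/4 = 6*7/4 = 10.5.
        Tie groups: |d|=1 (t=3); sum(t^3 - t) = 24.
        Var[W] = n(n+1)(2n+1)/24 - sum(t^3-t)/48 = 546/24 - 24/48 = 22.25.
        z = (W - E[W]) / sqrt(Var[W]) = (8 - 10.5) / 4.7170 = -0.5300.
        Two-sided p = 2*Phi(z) = 0.596113.
Step 6: alpha = 0.1. fail to reject H0.

W+ = 13, W- = 8, W = min = 8, p = 0.596113, fail to reject H0.


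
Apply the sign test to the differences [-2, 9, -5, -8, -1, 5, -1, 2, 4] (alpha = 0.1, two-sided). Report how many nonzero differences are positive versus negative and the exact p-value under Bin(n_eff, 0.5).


Step 1: Discard zero differences. Original n = 9; n_eff = number of nonzero differences = 9.
Nonzero differences (with sign): -2, +9, -5, -8, -1, +5, -1, +2, +4
Step 2: Count signs: positive = 4, negative = 5.
Step 3: Under H0: P(positive) = 0.5, so the number of positives S ~ Bin(9, 0.5).
Step 4: Two-sided exact p-value = sum of Bin(9,0.5) probabilities at or below the observed probability = 1.000000.
Step 5: alpha = 0.1. fail to reject H0.

n_eff = 9, pos = 4, neg = 5, p = 1.000000, fail to reject H0.


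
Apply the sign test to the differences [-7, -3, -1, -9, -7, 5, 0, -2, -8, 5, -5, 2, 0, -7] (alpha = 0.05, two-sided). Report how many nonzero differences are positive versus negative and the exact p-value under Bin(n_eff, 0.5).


Step 1: Discard zero differences. Original n = 14; n_eff = number of nonzero differences = 12.
Nonzero differences (with sign): -7, -3, -1, -9, -7, +5, -2, -8, +5, -5, +2, -7
Step 2: Count signs: positive = 3, negative = 9.
Step 3: Under H0: P(positive) = 0.5, so the number of positives S ~ Bin(12, 0.5).
Step 4: Two-sided exact p-value = sum of Bin(12,0.5) probabilities at or below the observed probability = 0.145996.
Step 5: alpha = 0.05. fail to reject H0.

n_eff = 12, pos = 3, neg = 9, p = 0.145996, fail to reject H0.


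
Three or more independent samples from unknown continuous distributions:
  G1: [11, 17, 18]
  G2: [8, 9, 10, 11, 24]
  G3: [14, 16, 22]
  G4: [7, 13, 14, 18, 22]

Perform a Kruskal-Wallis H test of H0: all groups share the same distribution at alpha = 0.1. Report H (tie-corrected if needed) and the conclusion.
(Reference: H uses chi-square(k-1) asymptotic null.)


Step 1: Combine all N = 16 observations and assign midranks.
sorted (value, group, rank): (7,G4,1), (8,G2,2), (9,G2,3), (10,G2,4), (11,G1,5.5), (11,G2,5.5), (13,G4,7), (14,G3,8.5), (14,G4,8.5), (16,G3,10), (17,G1,11), (18,G1,12.5), (18,G4,12.5), (22,G3,14.5), (22,G4,14.5), (24,G2,16)
Step 2: Sum ranks within each group.
R_1 = 29 (n_1 = 3)
R_2 = 30.5 (n_2 = 5)
R_3 = 33 (n_3 = 3)
R_4 = 43.5 (n_4 = 5)
Step 3: H = 12/(N(N+1)) * sum(R_i^2/n_i) - 3(N+1)
     = 12/(16*17) * (29^2/3 + 30.5^2/5 + 33^2/3 + 43.5^2/5) - 3*17
     = 0.044118 * 1207.83 - 51
     = 2.286765.
Step 4: Ties present; correction factor C = 1 - 24/(16^3 - 16) = 0.994118. Corrected H = 2.286765 / 0.994118 = 2.300296.
Step 5: Under H0, H ~ chi^2(3); p-value = 0.512464.
Step 6: alpha = 0.1. fail to reject H0.

H = 2.3003, df = 3, p = 0.512464, fail to reject H0.


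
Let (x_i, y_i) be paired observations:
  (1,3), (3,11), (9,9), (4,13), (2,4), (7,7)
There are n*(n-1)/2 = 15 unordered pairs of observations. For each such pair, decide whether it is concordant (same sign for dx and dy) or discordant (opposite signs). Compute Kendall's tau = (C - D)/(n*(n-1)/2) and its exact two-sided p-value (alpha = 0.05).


Step 1: Enumerate the 15 unordered pairs (i,j) with i<j and classify each by sign(x_j-x_i) * sign(y_j-y_i).
  (1,2):dx=+2,dy=+8->C; (1,3):dx=+8,dy=+6->C; (1,4):dx=+3,dy=+10->C; (1,5):dx=+1,dy=+1->C
  (1,6):dx=+6,dy=+4->C; (2,3):dx=+6,dy=-2->D; (2,4):dx=+1,dy=+2->C; (2,5):dx=-1,dy=-7->C
  (2,6):dx=+4,dy=-4->D; (3,4):dx=-5,dy=+4->D; (3,5):dx=-7,dy=-5->C; (3,6):dx=-2,dy=-2->C
  (4,5):dx=-2,dy=-9->C; (4,6):dx=+3,dy=-6->D; (5,6):dx=+5,dy=+3->C
Step 2: C = 11, D = 4, total pairs = 15.
Step 3: tau = (C - D)/(n(n-1)/2) = (11 - 4)/15 = 0.466667.
Step 4: Exact two-sided p-value (enumerate n! = 720 permutations of y under H0): p = 0.272222.
Step 5: alpha = 0.05. fail to reject H0.

tau_b = 0.4667 (C=11, D=4), p = 0.272222, fail to reject H0.


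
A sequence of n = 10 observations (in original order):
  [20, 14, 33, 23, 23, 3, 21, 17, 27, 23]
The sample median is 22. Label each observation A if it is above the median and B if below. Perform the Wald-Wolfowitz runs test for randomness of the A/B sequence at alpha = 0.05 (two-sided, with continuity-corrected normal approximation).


Step 1: Compute median = 22; label A = above, B = below.
Labels in order: BBAAABBBAA  (n_A = 5, n_B = 5)
Step 2: Count runs R = 4.
Step 3: Under H0 (random ordering), E[R] = 2*n_A*n_B/(n_A+n_B) + 1 = 2*5*5/10 + 1 = 6.0000.
        Var[R] = 2*n_A*n_B*(2*n_A*n_B - n_A - n_B) / ((n_A+n_B)^2 * (n_A+n_B-1)) = 2000/900 = 2.2222.
        SD[R] = 1.4907.
Step 4: Continuity-corrected z = (R + 0.5 - E[R]) / SD[R] = (4 + 0.5 - 6.0000) / 1.4907 = -1.0062.
Step 5: Two-sided p-value via normal approximation = 2*(1 - Phi(|z|)) = 0.314305.
Step 6: alpha = 0.05. fail to reject H0.

R = 4, z = -1.0062, p = 0.314305, fail to reject H0.


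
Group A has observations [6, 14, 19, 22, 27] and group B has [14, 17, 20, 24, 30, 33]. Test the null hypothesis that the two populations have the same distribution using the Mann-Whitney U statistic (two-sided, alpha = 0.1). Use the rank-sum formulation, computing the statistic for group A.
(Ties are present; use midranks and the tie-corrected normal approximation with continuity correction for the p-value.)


Step 1: Combine and sort all 11 observations; assign midranks.
sorted (value, group): (6,X), (14,X), (14,Y), (17,Y), (19,X), (20,Y), (22,X), (24,Y), (27,X), (30,Y), (33,Y)
ranks: 6->1, 14->2.5, 14->2.5, 17->4, 19->5, 20->6, 22->7, 24->8, 27->9, 30->10, 33->11
Step 2: Rank sum for X: R1 = 1 + 2.5 + 5 + 7 + 9 = 24.5.
Step 3: U_X = R1 - n1(n1+1)/2 = 24.5 - 5*6/2 = 24.5 - 15 = 9.5.
       U_Y = n1*n2 - U_X = 30 - 9.5 = 20.5.
Step 4: Ties are present, so use the tie-corrected normal approximation (with continuity correction) for the p-value.
Step 5: p-value = 0.360216; compare to alpha = 0.1. fail to reject H0.

U_X = 9.5, p = 0.360216, fail to reject H0 at alpha = 0.1.


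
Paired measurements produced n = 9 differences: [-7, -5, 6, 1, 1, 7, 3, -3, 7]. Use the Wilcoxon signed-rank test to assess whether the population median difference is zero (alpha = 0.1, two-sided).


Step 1: Drop any zero differences (none here) and take |d_i|.
|d| = [7, 5, 6, 1, 1, 7, 3, 3, 7]
Step 2: Midrank |d_i| (ties get averaged ranks).
ranks: |7|->8, |5|->5, |6|->6, |1|->1.5, |1|->1.5, |7|->8, |3|->3.5, |3|->3.5, |7|->8
Step 3: Attach original signs; sum ranks with positive sign and with negative sign.
W+ = 6 + 1.5 + 1.5 + 8 + 3.5 + 8 = 28.5
W- = 8 + 5 + 3.5 = 16.5
(Check: W+ + W- = 45 should equal n(n+1)/2 = 45.)
Step 4: Test statistic W = min(W+, W-) = 16.5.
Step 5: Ties in |d|, so use the tie-corrected normal approximation.
        E[W] = n(n+1)/4 = 9*10/4 = 22.5.
        Tie groups: |d|=1 (t=2), |d|=3 (t=2), |d|=7 (t=3); sum(t^3 - t) = 36.
        Var[W] = n(n+1)(2n+1)/24 - sum(t^3-t)/48 = 1710/24 - 36/48 = 70.5.
        z = (W - E[W]) / sqrt(Var[W]) = (16.5 - 22.5) / 8.3964 = -0.7146.
        Two-sided p = 2*Phi(z) = 0.474863.
Step 6: alpha = 0.1. fail to reject H0.

W+ = 28.5, W- = 16.5, W = min = 16.5, p = 0.474863, fail to reject H0.


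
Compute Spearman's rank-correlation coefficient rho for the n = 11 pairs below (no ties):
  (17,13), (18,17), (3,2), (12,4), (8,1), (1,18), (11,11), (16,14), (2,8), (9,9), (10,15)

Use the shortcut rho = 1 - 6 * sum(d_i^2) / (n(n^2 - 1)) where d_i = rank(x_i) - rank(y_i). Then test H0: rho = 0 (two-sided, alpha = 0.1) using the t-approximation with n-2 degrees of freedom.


Step 1: Rank x and y separately (midranks; no ties here).
rank(x): 17->10, 18->11, 3->3, 12->8, 8->4, 1->1, 11->7, 16->9, 2->2, 9->5, 10->6
rank(y): 13->7, 17->10, 2->2, 4->3, 1->1, 18->11, 11->6, 14->8, 8->4, 9->5, 15->9
Step 2: d_i = R_x(i) - R_y(i); compute d_i^2.
  (10-7)^2=9, (11-10)^2=1, (3-2)^2=1, (8-3)^2=25, (4-1)^2=9, (1-11)^2=100, (7-6)^2=1, (9-8)^2=1, (2-4)^2=4, (5-5)^2=0, (6-9)^2=9
sum(d^2) = 160.
Step 3: rho = 1 - 6*160 / (11*(11^2 - 1)) = 1 - 960/1320 = 0.272727.
Step 4: Under H0, t = rho * sqrt((n-2)/(1-rho^2)) = 0.8504 ~ t(9).
Step 5: Two-sided p-value from the t-distribution with 9 df = 0.417141.
Step 6: alpha = 0.1. fail to reject H0.

rho = 0.2727, p = 0.417141, fail to reject H0 at alpha = 0.1.


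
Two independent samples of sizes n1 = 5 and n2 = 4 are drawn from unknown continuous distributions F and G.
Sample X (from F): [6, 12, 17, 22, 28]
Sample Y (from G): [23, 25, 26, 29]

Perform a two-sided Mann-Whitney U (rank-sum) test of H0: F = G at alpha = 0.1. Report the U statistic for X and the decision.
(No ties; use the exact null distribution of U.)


Step 1: Combine and sort all 9 observations; assign midranks.
sorted (value, group): (6,X), (12,X), (17,X), (22,X), (23,Y), (25,Y), (26,Y), (28,X), (29,Y)
ranks: 6->1, 12->2, 17->3, 22->4, 23->5, 25->6, 26->7, 28->8, 29->9
Step 2: Rank sum for X: R1 = 1 + 2 + 3 + 4 + 8 = 18.
Step 3: U_X = R1 - n1(n1+1)/2 = 18 - 5*6/2 = 18 - 15 = 3.
       U_Y = n1*n2 - U_X = 20 - 3 = 17.
Step 4: No ties, so the exact null distribution of U (based on enumerating the C(9,5) = 126 equally likely rank assignments) gives the two-sided p-value.
Step 5: p-value = 0.111111; compare to alpha = 0.1. fail to reject H0.

U_X = 3, p = 0.111111, fail to reject H0 at alpha = 0.1.


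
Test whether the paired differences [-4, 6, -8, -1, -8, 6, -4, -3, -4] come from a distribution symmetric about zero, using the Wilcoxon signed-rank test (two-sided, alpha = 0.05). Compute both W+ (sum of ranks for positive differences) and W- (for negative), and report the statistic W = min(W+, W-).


Step 1: Drop any zero differences (none here) and take |d_i|.
|d| = [4, 6, 8, 1, 8, 6, 4, 3, 4]
Step 2: Midrank |d_i| (ties get averaged ranks).
ranks: |4|->4, |6|->6.5, |8|->8.5, |1|->1, |8|->8.5, |6|->6.5, |4|->4, |3|->2, |4|->4
Step 3: Attach original signs; sum ranks with positive sign and with negative sign.
W+ = 6.5 + 6.5 = 13
W- = 4 + 8.5 + 1 + 8.5 + 4 + 2 + 4 = 32
(Check: W+ + W- = 45 should equal n(n+1)/2 = 45.)
Step 4: Test statistic W = min(W+, W-) = 13.
Step 5: Ties in |d|, so use the tie-corrected normal approximation.
        E[W] = n(n+1)/4 = 9*10/4 = 22.5.
        Tie groups: |d|=4 (t=3), |d|=6 (t=2), |d|=8 (t=2); sum(t^3 - t) = 36.
        Var[W] = n(n+1)(2n+1)/24 - sum(t^3-t)/48 = 1710/24 - 36/48 = 70.5.
        z = (W - E[W]) / sqrt(Var[W]) = (13 - 22.5) / 8.3964 = -1.1314.
        Two-sided p = 2*Phi(z) = 0.257873.
Step 6: alpha = 0.05. fail to reject H0.

W+ = 13, W- = 32, W = min = 13, p = 0.257873, fail to reject H0.


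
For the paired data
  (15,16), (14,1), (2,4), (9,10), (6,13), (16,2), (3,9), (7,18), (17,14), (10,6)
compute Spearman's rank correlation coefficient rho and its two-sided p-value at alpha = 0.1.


Step 1: Rank x and y separately (midranks; no ties here).
rank(x): 15->8, 14->7, 2->1, 9->5, 6->3, 16->9, 3->2, 7->4, 17->10, 10->6
rank(y): 16->9, 1->1, 4->3, 10->6, 13->7, 2->2, 9->5, 18->10, 14->8, 6->4
Step 2: d_i = R_x(i) - R_y(i); compute d_i^2.
  (8-9)^2=1, (7-1)^2=36, (1-3)^2=4, (5-6)^2=1, (3-7)^2=16, (9-2)^2=49, (2-5)^2=9, (4-10)^2=36, (10-8)^2=4, (6-4)^2=4
sum(d^2) = 160.
Step 3: rho = 1 - 6*160 / (10*(10^2 - 1)) = 1 - 960/990 = 0.030303.
Step 4: Under H0, t = rho * sqrt((n-2)/(1-rho^2)) = 0.0857 ~ t(8).
Step 5: Two-sided p-value from the t-distribution with 8 df = 0.933773.
Step 6: alpha = 0.1. fail to reject H0.

rho = 0.0303, p = 0.933773, fail to reject H0 at alpha = 0.1.


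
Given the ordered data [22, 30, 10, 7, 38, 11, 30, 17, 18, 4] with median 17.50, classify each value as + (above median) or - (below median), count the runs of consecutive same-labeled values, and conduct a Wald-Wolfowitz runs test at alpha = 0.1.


Step 1: Compute median = 17.50; label A = above, B = below.
Labels in order: AABBABABAB  (n_A = 5, n_B = 5)
Step 2: Count runs R = 8.
Step 3: Under H0 (random ordering), E[R] = 2*n_A*n_B/(n_A+n_B) + 1 = 2*5*5/10 + 1 = 6.0000.
        Var[R] = 2*n_A*n_B*(2*n_A*n_B - n_A - n_B) / ((n_A+n_B)^2 * (n_A+n_B-1)) = 2000/900 = 2.2222.
        SD[R] = 1.4907.
Step 4: Continuity-corrected z = (R - 0.5 - E[R]) / SD[R] = (8 - 0.5 - 6.0000) / 1.4907 = 1.0062.
Step 5: Two-sided p-value via normal approximation = 2*(1 - Phi(|z|)) = 0.314305.
Step 6: alpha = 0.1. fail to reject H0.

R = 8, z = 1.0062, p = 0.314305, fail to reject H0.


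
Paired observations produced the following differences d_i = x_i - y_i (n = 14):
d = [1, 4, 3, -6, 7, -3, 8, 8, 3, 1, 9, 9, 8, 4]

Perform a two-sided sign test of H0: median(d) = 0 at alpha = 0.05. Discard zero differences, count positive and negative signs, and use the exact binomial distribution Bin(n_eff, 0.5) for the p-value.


Step 1: Discard zero differences. Original n = 14; n_eff = number of nonzero differences = 14.
Nonzero differences (with sign): +1, +4, +3, -6, +7, -3, +8, +8, +3, +1, +9, +9, +8, +4
Step 2: Count signs: positive = 12, negative = 2.
Step 3: Under H0: P(positive) = 0.5, so the number of positives S ~ Bin(14, 0.5).
Step 4: Two-sided exact p-value = sum of Bin(14,0.5) probabilities at or below the observed probability = 0.012939.
Step 5: alpha = 0.05. reject H0.

n_eff = 14, pos = 12, neg = 2, p = 0.012939, reject H0.


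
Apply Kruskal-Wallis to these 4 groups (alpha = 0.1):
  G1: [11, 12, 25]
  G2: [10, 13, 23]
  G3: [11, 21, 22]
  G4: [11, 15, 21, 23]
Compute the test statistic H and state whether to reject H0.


Step 1: Combine all N = 13 observations and assign midranks.
sorted (value, group, rank): (10,G2,1), (11,G1,3), (11,G3,3), (11,G4,3), (12,G1,5), (13,G2,6), (15,G4,7), (21,G3,8.5), (21,G4,8.5), (22,G3,10), (23,G2,11.5), (23,G4,11.5), (25,G1,13)
Step 2: Sum ranks within each group.
R_1 = 21 (n_1 = 3)
R_2 = 18.5 (n_2 = 3)
R_3 = 21.5 (n_3 = 3)
R_4 = 30 (n_4 = 4)
Step 3: H = 12/(N(N+1)) * sum(R_i^2/n_i) - 3(N+1)
     = 12/(13*14) * (21^2/3 + 18.5^2/3 + 21.5^2/3 + 30^2/4) - 3*14
     = 0.065934 * 640.167 - 42
     = 0.208791.
Step 4: Ties present; correction factor C = 1 - 36/(13^3 - 13) = 0.983516. Corrected H = 0.208791 / 0.983516 = 0.212291.
Step 5: Under H0, H ~ chi^2(3); p-value = 0.975581.
Step 6: alpha = 0.1. fail to reject H0.

H = 0.2123, df = 3, p = 0.975581, fail to reject H0.


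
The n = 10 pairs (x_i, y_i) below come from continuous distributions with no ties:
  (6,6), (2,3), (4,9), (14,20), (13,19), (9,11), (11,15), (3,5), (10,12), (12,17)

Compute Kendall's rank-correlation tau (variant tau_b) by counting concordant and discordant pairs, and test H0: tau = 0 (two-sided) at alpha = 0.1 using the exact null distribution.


Step 1: Enumerate the 45 unordered pairs (i,j) with i<j and classify each by sign(x_j-x_i) * sign(y_j-y_i).
  (1,2):dx=-4,dy=-3->C; (1,3):dx=-2,dy=+3->D; (1,4):dx=+8,dy=+14->C; (1,5):dx=+7,dy=+13->C
  (1,6):dx=+3,dy=+5->C; (1,7):dx=+5,dy=+9->C; (1,8):dx=-3,dy=-1->C; (1,9):dx=+4,dy=+6->C
  (1,10):dx=+6,dy=+11->C; (2,3):dx=+2,dy=+6->C; (2,4):dx=+12,dy=+17->C; (2,5):dx=+11,dy=+16->C
  (2,6):dx=+7,dy=+8->C; (2,7):dx=+9,dy=+12->C; (2,8):dx=+1,dy=+2->C; (2,9):dx=+8,dy=+9->C
  (2,10):dx=+10,dy=+14->C; (3,4):dx=+10,dy=+11->C; (3,5):dx=+9,dy=+10->C; (3,6):dx=+5,dy=+2->C
  (3,7):dx=+7,dy=+6->C; (3,8):dx=-1,dy=-4->C; (3,9):dx=+6,dy=+3->C; (3,10):dx=+8,dy=+8->C
  (4,5):dx=-1,dy=-1->C; (4,6):dx=-5,dy=-9->C; (4,7):dx=-3,dy=-5->C; (4,8):dx=-11,dy=-15->C
  (4,9):dx=-4,dy=-8->C; (4,10):dx=-2,dy=-3->C; (5,6):dx=-4,dy=-8->C; (5,7):dx=-2,dy=-4->C
  (5,8):dx=-10,dy=-14->C; (5,9):dx=-3,dy=-7->C; (5,10):dx=-1,dy=-2->C; (6,7):dx=+2,dy=+4->C
  (6,8):dx=-6,dy=-6->C; (6,9):dx=+1,dy=+1->C; (6,10):dx=+3,dy=+6->C; (7,8):dx=-8,dy=-10->C
  (7,9):dx=-1,dy=-3->C; (7,10):dx=+1,dy=+2->C; (8,9):dx=+7,dy=+7->C; (8,10):dx=+9,dy=+12->C
  (9,10):dx=+2,dy=+5->C
Step 2: C = 44, D = 1, total pairs = 45.
Step 3: tau = (C - D)/(n(n-1)/2) = (44 - 1)/45 = 0.955556.
Step 4: Exact two-sided p-value (enumerate n! = 3628800 permutations of y under H0): p = 0.000006.
Step 5: alpha = 0.1. reject H0.

tau_b = 0.9556 (C=44, D=1), p = 0.000006, reject H0.
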